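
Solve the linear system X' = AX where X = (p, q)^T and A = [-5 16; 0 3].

Coefficient matrix A = [[-5, 16], [0, 3]].
Characteristic polynomial det(A - λI) = λ^2 + 2λ - 15 = 0.
Eigenvalues λ = 3, -5.
For λ=3: (A-λI) row 1 is [-8, 16], so an eigenvector is (-2, -1).
For λ=-5: (A-λI) row 1 is [0, 16], so an eigenvector is (-1, 0).
General solution: K_1e^(3t)(-2,-1) + K_2e^(-5t)(-1,0).

p(t) = -2K_1e^(3t) - K_2e^(-5t), q(t) = -K_1e^(3t)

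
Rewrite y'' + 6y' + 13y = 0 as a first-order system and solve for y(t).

Let x_1 = y, x_2 = y'. Then x_1' = x_2 and x_2' = -13x_1 - 6x_2.
A = [[0,1],[-13,-6]]; det(A-λI) = λ^2 + 6λ + 13.
Eigenvalues λ = -3 ± 2i.

y(t) = c_1e^(-3t)cos(2t) + c_2e^(-3t)sin(2t)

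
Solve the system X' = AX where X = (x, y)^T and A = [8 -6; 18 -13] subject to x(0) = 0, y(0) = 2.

Coefficient matrix A = [[8, -6], [18, -13]].
Characteristic polynomial det(A - λI) = λ^2 + 5λ + 4 = 0.
Eigenvalues λ = -1, -4.
For λ=-1: (A-λI) row 1 is [9, -6], so an eigenvector is (-2, -3).
For λ=-4: (A-λI) row 1 is [12, -6], so an eigenvector is (1, 2).
General solution: C_1e^(-t)(-2,-3) + C_2e^(-4t)(1,2).
Applying x(0)=0, y(0)=2 gives C_1=2, C_2=4.

x(t) = -4e^(-t) + 4e^(-4t), y(t) = -6e^(-t) + 8e^(-4t)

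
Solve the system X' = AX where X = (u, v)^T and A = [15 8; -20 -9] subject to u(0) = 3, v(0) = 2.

u(t) = 13e^(3t)sin(4t) + 3e^(3t)cos(4t), v(t) = -21e^(3t)sin(4t) + 2e^(3t)cos(4t)

Coefficient matrix A = [[15, 8], [-20, -9]].
Characteristic polynomial det(A - λI) = λ^2 - 6λ + 25 = 0.
Eigenvalues λ = 3 ± 4i (complex conjugate pair).
For λ=3+4i: an eigenvector is (1,-1) - i(1,-2) = (1 - i, -1 + 2i).
A real fundamental pair from Re and Im of e^((3+4i)t)v: X_1 = e^(3t)(cos(4t)·(1,-1) + sin(4t)·(1,-2)), X_2 = e^(3t)(sin(4t)·(1,-1) - cos(4t)·(1,-2)).
General solution: C_1X_1 + C_2X_2.
Applying u(0)=3, v(0)=2 gives C_1=8, C_2=5.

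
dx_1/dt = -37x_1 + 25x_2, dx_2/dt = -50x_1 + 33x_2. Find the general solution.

x_1(t) = -c_1e^(-2t)sin(5t) - 2c_1e^(-2t)cos(5t) - 2c_2e^(-2t)sin(5t) + c_2e^(-2t)cos(5t), x_2(t) = -c_1e^(-2t)sin(5t) - 3c_1e^(-2t)cos(5t) - 3c_2e^(-2t)sin(5t) + c_2e^(-2t)cos(5t)

Coefficient matrix A = [[-37, 25], [-50, 33]].
Characteristic polynomial det(A - λI) = λ^2 + 4λ + 29 = 0.
Eigenvalues λ = -2 ± 5i (complex conjugate pair).
For λ=-2+5i: an eigenvector is (-2,-3) - i(-1,-1) = (-2 + i, -3 + i).
A real fundamental pair from Re and Im of e^((-2+5i)t)v: X_1 = e^(-2t)(cos(5t)·(-2,-3) + sin(5t)·(-1,-1)), X_2 = e^(-2t)(sin(5t)·(-2,-3) - cos(5t)·(-1,-1)).
General solution: c_1X_1 + c_2X_2.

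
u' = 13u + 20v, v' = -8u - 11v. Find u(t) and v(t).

Coefficient matrix A = [[13, 20], [-8, -11]].
Characteristic polynomial det(A - λI) = λ^2 - 2λ + 17 = 0.
Eigenvalues λ = 1 ± 4i (complex conjugate pair).
For λ=1+4i: an eigenvector is (2,-1) - i(1,-1) = (2 - i, -1 + i).
A real fundamental pair from Re and Im of e^((1+4i)t)v: X_1 = e^(t)(cos(4t)·(2,-1) + sin(4t)·(1,-1)), X_2 = e^(t)(sin(4t)·(2,-1) - cos(4t)·(1,-1)).
General solution: K_1X_1 + K_2X_2.

u(t) = K_1e^(t)sin(4t) + 2K_1e^(t)cos(4t) + 2K_2e^(t)sin(4t) - K_2e^(t)cos(4t), v(t) = -K_1e^(t)sin(4t) - K_1e^(t)cos(4t) - K_2e^(t)sin(4t) + K_2e^(t)cos(4t)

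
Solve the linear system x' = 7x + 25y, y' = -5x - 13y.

Coefficient matrix A = [[7, 25], [-5, -13]].
Characteristic polynomial det(A - λI) = λ^2 + 6λ + 34 = 0.
Eigenvalues λ = -3 ± 5i (complex conjugate pair).
For λ=-3+5i: an eigenvector is (2,-1) - i(-1,0) = (2 + i, -1).
A real fundamental pair from Re and Im of e^((-3+5i)t)v: X_1 = e^(-3t)(cos(5t)·(2,-1) + sin(5t)·(-1,0)), X_2 = e^(-3t)(sin(5t)·(2,-1) - cos(5t)·(-1,0)).
General solution: C_1X_1 + C_2X_2.

x(t) = -C_1e^(-3t)sin(5t) + 2C_1e^(-3t)cos(5t) + 2C_2e^(-3t)sin(5t) + C_2e^(-3t)cos(5t), y(t) = -C_1e^(-3t)cos(5t) - C_2e^(-3t)sin(5t)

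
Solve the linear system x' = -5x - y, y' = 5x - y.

x(t) = c_1e^(-3t)cos(t) + c_2e^(-3t)sin(t), y(t) = c_1e^(-3t)sin(t) - 2c_1e^(-3t)cos(t) - 2c_2e^(-3t)sin(t) - c_2e^(-3t)cos(t)

Coefficient matrix A = [[-5, -1], [5, -1]].
Characteristic polynomial det(A - λI) = λ^2 + 6λ + 10 = 0.
Eigenvalues λ = -3 ± i (complex conjugate pair).
For λ=-3+i: an eigenvector is (1,-2) - i(0,1) = (1, -2 - i).
A real fundamental pair from Re and Im of e^((-3+i)t)v: X_1 = e^(-3t)(cos(t)·(1,-2) + sin(t)·(0,1)), X_2 = e^(-3t)(sin(t)·(1,-2) - cos(t)·(0,1)).
General solution: c_1X_1 + c_2X_2.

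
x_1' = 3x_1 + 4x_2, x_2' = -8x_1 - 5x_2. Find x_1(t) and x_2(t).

Coefficient matrix A = [[3, 4], [-8, -5]].
Characteristic polynomial det(A - λI) = λ^2 + 2λ + 17 = 0.
Eigenvalues λ = -1 ± 4i (complex conjugate pair).
For λ=-1+4i: an eigenvector is (0,1) - i(1,-1) = (0 - i, 1 + i).
A real fundamental pair from Re and Im of e^((-1+4i)t)v: X_1 = e^(-t)(cos(4t)·(0,1) + sin(4t)·(1,-1)), X_2 = e^(-t)(sin(4t)·(0,1) - cos(4t)·(1,-1)).
General solution: c_1X_1 + c_2X_2.

x_1(t) = c_1e^(-t)sin(4t) - c_2e^(-t)cos(4t), x_2(t) = -c_1e^(-t)sin(4t) + c_1e^(-t)cos(4t) + c_2e^(-t)sin(4t) + c_2e^(-t)cos(4t)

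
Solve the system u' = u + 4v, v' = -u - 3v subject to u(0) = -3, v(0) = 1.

Coefficient matrix A = [[1, 4], [-1, -3]].
Characteristic polynomial det(A - λI) = λ^2 + 2λ + 1 = 0.
Single eigenvalue λ = -1 with algebraic multiplicity 2.
Eigenvector v = (-2,1); generalized eigenvector w with (A-λI)w=v is (-1,0).
General solution: e^(-t)[K_1·v + K_2·(t·v + w)].
Applying u(0)=-3, v(0)=1 gives K_1=1, K_2=1.

u(t) = -2te^(-t) - 3e^(-t), v(t) = te^(-t) + e^(-t)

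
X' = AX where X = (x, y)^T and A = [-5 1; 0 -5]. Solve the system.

Coefficient matrix A = [[-5, 1], [0, -5]].
Characteristic polynomial det(A - λI) = λ^2 + 10λ + 25 = 0.
Single eigenvalue λ = -5 with algebraic multiplicity 2.
Eigenvector v = (1,0); generalized eigenvector w with (A-λI)w=v is (-3,1).
General solution: e^(-5t)[C_1·v + C_2·(t·v + w)].

x(t) = C_1e^(-5t) + C_2te^(-5t) - 3C_2e^(-5t), y(t) = C_2e^(-5t)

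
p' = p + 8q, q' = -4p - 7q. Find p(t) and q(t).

p(t) = c_1e^(-3t)sin(4t) + c_1e^(-3t)cos(4t) + c_2e^(-3t)sin(4t) - c_2e^(-3t)cos(4t), q(t) = -c_1e^(-3t)sin(4t) + c_2e^(-3t)cos(4t)

Coefficient matrix A = [[1, 8], [-4, -7]].
Characteristic polynomial det(A - λI) = λ^2 + 6λ + 25 = 0.
Eigenvalues λ = -3 ± 4i (complex conjugate pair).
For λ=-3+4i: an eigenvector is (1,0) - i(1,-1) = (1 - i, 0 + i).
A real fundamental pair from Re and Im of e^((-3+4i)t)v: X_1 = e^(-3t)(cos(4t)·(1,0) + sin(4t)·(1,-1)), X_2 = e^(-3t)(sin(4t)·(1,0) - cos(4t)·(1,-1)).
General solution: c_1X_1 + c_2X_2.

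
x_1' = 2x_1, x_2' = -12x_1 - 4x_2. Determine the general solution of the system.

Coefficient matrix A = [[2, 0], [-12, -4]].
Characteristic polynomial det(A - λI) = λ^2 + 2λ - 8 = 0.
Eigenvalues λ = 2, -4.
For λ=2: (A-λI) row 2 is [-12, -6], so an eigenvector is (-1, 2).
For λ=-4: (A-λI) row 1 is [6, 0], so an eigenvector is (0, -1).
General solution: K_1e^(2t)(-1,2) + K_2e^(-4t)(0,-1).

x_1(t) = -K_1e^(2t), x_2(t) = 2K_1e^(2t) - K_2e^(-4t)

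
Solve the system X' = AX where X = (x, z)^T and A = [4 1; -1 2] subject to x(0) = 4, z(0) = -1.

x(t) = 3te^(3t) + 4e^(3t), z(t) = -3te^(3t) - e^(3t)

Coefficient matrix A = [[4, 1], [-1, 2]].
Characteristic polynomial det(A - λI) = λ^2 - 6λ + 9 = 0.
Single eigenvalue λ = 3 with algebraic multiplicity 2.
Eigenvector v = (-1,1); generalized eigenvector w with (A-λI)w=v is (-1,0).
General solution: e^(3t)[c_1·v + c_2·(t·v + w)].
Applying x(0)=4, z(0)=-1 gives c_1=-1, c_2=-3.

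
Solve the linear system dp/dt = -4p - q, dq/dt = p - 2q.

p(t) = C_1e^(-3t) + C_2te^(-3t) - C_2e^(-3t), q(t) = -C_1e^(-3t) - C_2te^(-3t)

Coefficient matrix A = [[-4, -1], [1, -2]].
Characteristic polynomial det(A - λI) = λ^2 + 6λ + 9 = 0.
Single eigenvalue λ = -3 with algebraic multiplicity 2.
Eigenvector v = (1,-1); generalized eigenvector w with (A-λI)w=v is (-1,0).
General solution: e^(-3t)[C_1·v + C_2·(t·v + w)].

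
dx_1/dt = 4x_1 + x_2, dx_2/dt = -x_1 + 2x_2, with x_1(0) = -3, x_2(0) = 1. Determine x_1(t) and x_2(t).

Coefficient matrix A = [[4, 1], [-1, 2]].
Characteristic polynomial det(A - λI) = λ^2 - 6λ + 9 = 0.
Single eigenvalue λ = 3 with algebraic multiplicity 2.
Eigenvector v = (-1,1); generalized eigenvector w with (A-λI)w=v is (2,-3).
General solution: e^(3t)[C_1·v + C_2·(t·v + w)].
Applying x_1(0)=-3, x_2(0)=1 gives C_1=7, C_2=2.

x_1(t) = -2te^(3t) - 3e^(3t), x_2(t) = 2te^(3t) + e^(3t)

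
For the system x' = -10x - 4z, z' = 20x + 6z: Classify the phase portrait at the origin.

stable spiral

A = [[-10,-4],[20,6]]; det(A-λI) = λ^2 + 4λ + 20.
λ = -2 ± 4i: negative real part.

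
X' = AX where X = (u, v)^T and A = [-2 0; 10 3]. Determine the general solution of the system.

u(t) = c_1e^(-2t), v(t) = -2c_1e^(-2t) - c_2e^(3t)

Coefficient matrix A = [[-2, 0], [10, 3]].
Characteristic polynomial det(A - λI) = λ^2 - λ - 6 = 0.
Eigenvalues λ = -2, 3.
For λ=-2: (A-λI) row 2 is [10, 5], so an eigenvector is (1, -2).
For λ=3: (A-λI) row 1 is [-5, 0], so an eigenvector is (0, -1).
General solution: c_1e^(-2t)(1,-2) + c_2e^(3t)(0,-1).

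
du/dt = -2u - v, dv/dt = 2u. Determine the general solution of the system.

Coefficient matrix A = [[-2, -1], [2, 0]].
Characteristic polynomial det(A - λI) = λ^2 + 2λ + 2 = 0.
Eigenvalues λ = -1 ± i (complex conjugate pair).
For λ=-1+i: an eigenvector is (0,-1) - i(1,-1) = (0 - i, -1 + i).
A real fundamental pair from Re and Im of e^((-1+i)t)v: X_1 = e^(-t)(cos(t)·(0,-1) + sin(t)·(1,-1)), X_2 = e^(-t)(sin(t)·(0,-1) - cos(t)·(1,-1)).
General solution: K_1X_1 + K_2X_2.

u(t) = K_1e^(-t)sin(t) - K_2e^(-t)cos(t), v(t) = -K_1e^(-t)sin(t) - K_1e^(-t)cos(t) - K_2e^(-t)sin(t) + K_2e^(-t)cos(t)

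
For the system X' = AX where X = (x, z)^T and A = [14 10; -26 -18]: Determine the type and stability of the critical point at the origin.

stable spiral

A = [[14,10],[-26,-18]]; det(A-λI) = λ^2 + 4λ + 8.
λ = -2 ± 2i: negative real part.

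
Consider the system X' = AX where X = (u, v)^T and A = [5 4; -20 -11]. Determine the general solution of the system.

u(t) = K_1e^(-3t)sin(4t) - K_2e^(-3t)cos(4t), v(t) = -2K_1e^(-3t)sin(4t) + K_1e^(-3t)cos(4t) + K_2e^(-3t)sin(4t) + 2K_2e^(-3t)cos(4t)

Coefficient matrix A = [[5, 4], [-20, -11]].
Characteristic polynomial det(A - λI) = λ^2 + 6λ + 25 = 0.
Eigenvalues λ = -3 ± 4i (complex conjugate pair).
For λ=-3+4i: an eigenvector is (0,1) - i(1,-2) = (0 - i, 1 + 2i).
A real fundamental pair from Re and Im of e^((-3+4i)t)v: X_1 = e^(-3t)(cos(4t)·(0,1) + sin(4t)·(1,-2)), X_2 = e^(-3t)(sin(4t)·(0,1) - cos(4t)·(1,-2)).
General solution: K_1X_1 + K_2X_2.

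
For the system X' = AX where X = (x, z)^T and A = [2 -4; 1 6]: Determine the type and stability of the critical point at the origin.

A = [[2,-4],[1,6]]; det(A-λI) = λ^2 - 8λ + 16.
repeated λ = 4 with a single eigenvector.

unstable improper node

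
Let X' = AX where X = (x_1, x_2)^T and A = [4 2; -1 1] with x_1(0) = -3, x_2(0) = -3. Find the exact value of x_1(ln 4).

A = [[4,2],[-1,1]]; eigenvalues λ = 2, 3.
Eigenvectors: (-1,1) for λ=2, (2,-1) for λ=3.
From the initial condition, c_1 = -9, c_2 = -6.
x_1(ln 4) = (-9)(4^2)(-1) + (-6)(4^3)(2) = -624.

-624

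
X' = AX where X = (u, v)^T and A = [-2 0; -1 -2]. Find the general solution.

u(t) = -c_2e^(-2t), v(t) = c_1e^(-2t) + c_2te^(-2t) + 3c_2e^(-2t)

Coefficient matrix A = [[-2, 0], [-1, -2]].
Characteristic polynomial det(A - λI) = λ^2 + 4λ + 4 = 0.
Single eigenvalue λ = -2 with algebraic multiplicity 2.
Eigenvector v = (0,1); generalized eigenvector w with (A-λI)w=v is (-1,3).
General solution: e^(-2t)[c_1·v + c_2·(t·v + w)].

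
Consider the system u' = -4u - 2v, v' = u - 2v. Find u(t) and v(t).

Coefficient matrix A = [[-4, -2], [1, -2]].
Characteristic polynomial det(A - λI) = λ^2 + 6λ + 10 = 0.
Eigenvalues λ = -3 ± i (complex conjugate pair).
For λ=-3+i: an eigenvector is (1,-1) - i(1,0) = (1 - i, -1).
A real fundamental pair from Re and Im of e^((-3+i)t)v: X_1 = e^(-3t)(cos(t)·(1,-1) + sin(t)·(1,0)), X_2 = e^(-3t)(sin(t)·(1,-1) - cos(t)·(1,0)).
General solution: K_1X_1 + K_2X_2.

u(t) = K_1e^(-3t)sin(t) + K_1e^(-3t)cos(t) + K_2e^(-3t)sin(t) - K_2e^(-3t)cos(t), v(t) = -K_1e^(-3t)cos(t) - K_2e^(-3t)sin(t)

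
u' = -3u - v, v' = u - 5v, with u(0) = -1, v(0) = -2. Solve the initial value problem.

Coefficient matrix A = [[-3, -1], [1, -5]].
Characteristic polynomial det(A - λI) = λ^2 + 8λ + 16 = 0.
Single eigenvalue λ = -4 with algebraic multiplicity 2.
Eigenvector v = (-1,-1); generalized eigenvector w with (A-λI)w=v is (-2,-1).
General solution: e^(-4t)[C_1·v + C_2·(t·v + w)].
Applying u(0)=-1, v(0)=-2 gives C_1=3, C_2=-1.

u(t) = te^(-4t) - e^(-4t), v(t) = te^(-4t) - 2e^(-4t)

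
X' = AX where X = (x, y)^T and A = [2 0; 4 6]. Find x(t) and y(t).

Coefficient matrix A = [[2, 0], [4, 6]].
Characteristic polynomial det(A - λI) = λ^2 - 8λ + 12 = 0.
Eigenvalues λ = 2, 6.
For λ=2: (A-λI) row 2 is [4, 4], so an eigenvector is (-1, 1).
For λ=6: (A-λI) row 1 is [-4, 0], so an eigenvector is (0, 1).
General solution: c_1e^(2t)(-1,1) + c_2e^(6t)(0,1).

x(t) = -c_1e^(2t), y(t) = c_1e^(2t) + c_2e^(6t)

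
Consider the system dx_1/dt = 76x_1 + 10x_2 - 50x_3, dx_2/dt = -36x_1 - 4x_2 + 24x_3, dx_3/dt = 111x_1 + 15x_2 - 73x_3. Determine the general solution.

x_1(t) = 2K_1e^(t) - 2K_2e^(-4t) + 5K_3e^(2t), x_2(t) = K_2e^(-4t) - 2K_3e^(2t), x_3(t) = 3K_1e^(t) - 3K_2e^(-4t) + 7K_3e^(2t)

Coefficient matrix A = [[76, 10, -50], [-36, -4, 24], [111, 15, -73]].
det(A - λI) = 0 gives eigenvalues λ = 1, -4, 2.
For λ=1: eigenvector (2,0,3).
For λ=-4: eigenvector (-2,1,-3).
For λ=2: eigenvector (5,-2,7).
General solution: K_1e^(t)(2,0,3) + K_2e^(-4t)(-2,1,-3) + K_3e^(2t)(5,-2,7).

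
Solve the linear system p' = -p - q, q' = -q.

p(t) = -C_1e^(-t) - C_2te^(-t) - 2C_2e^(-t), q(t) = C_2e^(-t)

Coefficient matrix A = [[-1, -1], [0, -1]].
Characteristic polynomial det(A - λI) = λ^2 + 2λ + 1 = 0.
Single eigenvalue λ = -1 with algebraic multiplicity 2.
Eigenvector v = (-1,0); generalized eigenvector w with (A-λI)w=v is (-2,1).
General solution: e^(-t)[C_1·v + C_2·(t·v + w)].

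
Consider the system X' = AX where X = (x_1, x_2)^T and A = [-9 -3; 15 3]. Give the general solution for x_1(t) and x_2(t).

Coefficient matrix A = [[-9, -3], [15, 3]].
Characteristic polynomial det(A - λI) = λ^2 + 6λ + 18 = 0.
Eigenvalues λ = -3 ± 3i (complex conjugate pair).
For λ=-3+3i: an eigenvector is (-1,2) - i(0,-1) = (-1, 2 + i).
A real fundamental pair from Re and Im of e^((-3+3i)t)v: X_1 = e^(-3t)(cos(3t)·(-1,2) + sin(3t)·(0,-1)), X_2 = e^(-3t)(sin(3t)·(-1,2) - cos(3t)·(0,-1)).
General solution: K_1X_1 + K_2X_2.

x_1(t) = -K_1e^(-3t)cos(3t) - K_2e^(-3t)sin(3t), x_2(t) = -K_1e^(-3t)sin(3t) + 2K_1e^(-3t)cos(3t) + 2K_2e^(-3t)sin(3t) + K_2e^(-3t)cos(3t)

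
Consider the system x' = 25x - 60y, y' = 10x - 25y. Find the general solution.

x(t) = -2K_1e^(-5t) - 3K_2e^(5t), y(t) = -K_1e^(-5t) - K_2e^(5t)

Coefficient matrix A = [[25, -60], [10, -25]].
Characteristic polynomial det(A - λI) = λ^2 - 25 = 0.
Eigenvalues λ = -5, 5.
For λ=-5: (A-λI) row 1 is [30, -60], so an eigenvector is (-2, -1).
For λ=5: (A-λI) row 1 is [20, -60], so an eigenvector is (-3, -1).
General solution: K_1e^(-5t)(-2,-1) + K_2e^(5t)(-3,-1).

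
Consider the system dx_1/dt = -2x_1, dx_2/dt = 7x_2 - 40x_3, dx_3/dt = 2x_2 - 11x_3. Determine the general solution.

x_1(t) = c_1e^(-2t), x_2(t) = 4c_2e^(-3t) + 5c_3e^(-t), x_3(t) = c_2e^(-3t) + c_3e^(-t)

Coefficient matrix A = [[-2, 0, 0], [0, 7, -40], [0, 2, -11]].
det(A - λI) = 0 gives eigenvalues λ = -2, -3, -1.
For λ=-2: eigenvector (1,0,0).
For λ=-3: eigenvector (0,4,1).
For λ=-1: eigenvector (0,5,1).
General solution: c_1e^(-2t)(1,0,0) + c_2e^(-3t)(0,4,1) + c_3e^(-t)(0,5,1).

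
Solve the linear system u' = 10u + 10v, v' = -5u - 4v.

Coefficient matrix A = [[10, 10], [-5, -4]].
Characteristic polynomial det(A - λI) = λ^2 - 6λ + 10 = 0.
Eigenvalues λ = 3 ± i (complex conjugate pair).
For λ=3+i: an eigenvector is (3,-2) - i(1,-1) = (3 - i, -2 + i).
A real fundamental pair from Re and Im of e^((3+i)t)v: X_1 = e^(3t)(cos(t)·(3,-2) + sin(t)·(1,-1)), X_2 = e^(3t)(sin(t)·(3,-2) - cos(t)·(1,-1)).
General solution: C_1X_1 + C_2X_2.

u(t) = C_1e^(3t)sin(t) + 3C_1e^(3t)cos(t) + 3C_2e^(3t)sin(t) - C_2e^(3t)cos(t), v(t) = -C_1e^(3t)sin(t) - 2C_1e^(3t)cos(t) - 2C_2e^(3t)sin(t) + C_2e^(3t)cos(t)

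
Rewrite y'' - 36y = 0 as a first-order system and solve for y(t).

Let x_1 = y, x_2 = y'. Then x_1' = x_2 and x_2' = 36x_1.
A = [[0,1],[36,0]]; det(A-λI) = λ^2 - 36.
Eigenvalues λ = 6, -6 with eigenvectors (1,6), (1,-6).

y(t) = c_1e^(6t) + c_2e^(-6t)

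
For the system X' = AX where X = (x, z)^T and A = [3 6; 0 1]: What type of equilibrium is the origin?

unstable node

A = [[3,6],[0,1]]; det(A-λI) = λ^2 - 4λ + 3.
λ = 1, 3: both positive.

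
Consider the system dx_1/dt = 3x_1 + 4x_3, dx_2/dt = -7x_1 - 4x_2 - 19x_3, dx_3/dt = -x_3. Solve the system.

x_1(t) = K_1e^(3t) - K_2e^(-t), x_2(t) = -K_1e^(3t) - 4K_2e^(-t) + K_3e^(-4t), x_3(t) = K_2e^(-t)

Coefficient matrix A = [[3, 0, 4], [-7, -4, -19], [0, 0, -1]].
det(A - λI) = 0 gives eigenvalues λ = 3, -1, -4.
For λ=3: eigenvector (1,-1,0).
For λ=-1: eigenvector (-1,-4,1).
For λ=-4: eigenvector (0,1,0).
General solution: K_1e^(3t)(1,-1,0) + K_2e^(-t)(-1,-4,1) + K_3e^(-4t)(0,1,0).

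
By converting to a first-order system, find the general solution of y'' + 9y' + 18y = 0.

y(t) = c_1e^(-3t) + c_2e^(-6t)

Let x_1 = y, x_2 = y'. Then x_1' = x_2 and x_2' = -18x_1 - 9x_2.
A = [[0,1],[-18,-9]]; det(A-λI) = λ^2 + 9λ + 18.
Eigenvalues λ = -3, -6 with eigenvectors (1,-3), (1,-6).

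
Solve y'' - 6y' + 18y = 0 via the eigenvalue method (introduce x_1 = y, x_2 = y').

Let x_1 = y, x_2 = y'. Then x_1' = x_2 and x_2' = -18x_1 + 6x_2.
A = [[0,1],[-18,6]]; det(A-λI) = λ^2 - 6λ + 18.
Eigenvalues λ = 3 ± 3i.

y(t) = K_1e^(3t)cos(3t) + K_2e^(3t)sin(3t)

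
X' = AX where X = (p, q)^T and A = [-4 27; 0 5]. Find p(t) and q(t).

Coefficient matrix A = [[-4, 27], [0, 5]].
Characteristic polynomial det(A - λI) = λ^2 - λ - 20 = 0.
Eigenvalues λ = -4, 5.
For λ=-4: (A-λI) row 1 is [0, 27], so an eigenvector is (-1, 0).
For λ=5: (A-λI) row 1 is [-9, 27], so an eigenvector is (3, 1).
General solution: K_1e^(-4t)(-1,0) + K_2e^(5t)(3,1).

p(t) = -K_1e^(-4t) + 3K_2e^(5t), q(t) = K_2e^(5t)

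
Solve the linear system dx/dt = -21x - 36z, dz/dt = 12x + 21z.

x(t) = 3C_1e^(3t) - 2C_2e^(-3t), z(t) = -2C_1e^(3t) + C_2e^(-3t)

Coefficient matrix A = [[-21, -36], [12, 21]].
Characteristic polynomial det(A - λI) = λ^2 - 9 = 0.
Eigenvalues λ = 3, -3.
For λ=3: (A-λI) row 1 is [-24, -36], so an eigenvector is (3, -2).
For λ=-3: (A-λI) row 1 is [-18, -36], so an eigenvector is (-2, 1).
General solution: C_1e^(3t)(3,-2) + C_2e^(-3t)(-2,1).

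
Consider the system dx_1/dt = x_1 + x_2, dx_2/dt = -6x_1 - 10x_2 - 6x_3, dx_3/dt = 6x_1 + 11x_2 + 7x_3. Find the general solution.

Coefficient matrix A = [[1, 1, 0], [-6, -10, -6], [6, 11, 7]].
det(A - λI) = 0 gives eigenvalues λ = -1, -2, 1.
For λ=-1: eigenvector (1,-2,2).
For λ=-2: eigenvector (-1,3,-3).
For λ=1: eigenvector (-1,0,1).
General solution: C_1e^(-t)(1,-2,2) + C_2e^(-2t)(-1,3,-3) + C_3e^(t)(-1,0,1).

x_1(t) = C_1e^(-t) - C_2e^(-2t) - C_3e^(t), x_2(t) = -2C_1e^(-t) + 3C_2e^(-2t), x_3(t) = 2C_1e^(-t) - 3C_2e^(-2t) + C_3e^(t)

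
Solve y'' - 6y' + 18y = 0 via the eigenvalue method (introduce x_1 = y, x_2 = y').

Let x_1 = y, x_2 = y'. Then x_1' = x_2 and x_2' = -18x_1 + 6x_2.
A = [[0,1],[-18,6]]; det(A-λI) = λ^2 - 6λ + 18.
Eigenvalues λ = 3 ± 3i.

y(t) = K_1e^(3t)cos(3t) + K_2e^(3t)sin(3t)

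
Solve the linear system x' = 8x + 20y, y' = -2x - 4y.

x(t) = K_1e^(2t)sin(2t) - 3K_1e^(2t)cos(2t) - 3K_2e^(2t)sin(2t) - K_2e^(2t)cos(2t), y(t) = K_1e^(2t)cos(2t) + K_2e^(2t)sin(2t)

Coefficient matrix A = [[8, 20], [-2, -4]].
Characteristic polynomial det(A - λI) = λ^2 - 4λ + 8 = 0.
Eigenvalues λ = 2 ± 2i (complex conjugate pair).
For λ=2+2i: an eigenvector is (-3,1) - i(1,0) = (-3 - i, 1).
A real fundamental pair from Re and Im of e^((2+2i)t)v: X_1 = e^(2t)(cos(2t)·(-3,1) + sin(2t)·(1,0)), X_2 = e^(2t)(sin(2t)·(-3,1) - cos(2t)·(1,0)).
General solution: K_1X_1 + K_2X_2.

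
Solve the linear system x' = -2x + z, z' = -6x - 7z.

Coefficient matrix A = [[-2, 1], [-6, -7]].
Characteristic polynomial det(A - λI) = λ^2 + 9λ + 20 = 0.
Eigenvalues λ = -4, -5.
For λ=-4: (A-λI) row 1 is [2, 1], so an eigenvector is (-1, 2).
For λ=-5: (A-λI) row 1 is [3, 1], so an eigenvector is (-1, 3).
General solution: C_1e^(-4t)(-1,2) + C_2e^(-5t)(-1,3).

x(t) = -C_1e^(-4t) - C_2e^(-5t), z(t) = 2C_1e^(-4t) + 3C_2e^(-5t)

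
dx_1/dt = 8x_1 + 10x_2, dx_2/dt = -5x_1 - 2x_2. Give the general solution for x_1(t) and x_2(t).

Coefficient matrix A = [[8, 10], [-5, -2]].
Characteristic polynomial det(A - λI) = λ^2 - 6λ + 34 = 0.
Eigenvalues λ = 3 ± 5i (complex conjugate pair).
For λ=3+5i: an eigenvector is (-1,0) - i(-1,1) = (-1 + i, 0 - i).
A real fundamental pair from Re and Im of e^((3+5i)t)v: X_1 = e^(3t)(cos(5t)·(-1,0) + sin(5t)·(-1,1)), X_2 = e^(3t)(sin(5t)·(-1,0) - cos(5t)·(-1,1)).
General solution: C_1X_1 + C_2X_2.

x_1(t) = -C_1e^(3t)sin(5t) - C_1e^(3t)cos(5t) - C_2e^(3t)sin(5t) + C_2e^(3t)cos(5t), x_2(t) = C_1e^(3t)sin(5t) - C_2e^(3t)cos(5t)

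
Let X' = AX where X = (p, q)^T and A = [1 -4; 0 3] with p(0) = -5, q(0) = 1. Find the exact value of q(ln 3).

A = [[1,-4],[0,3]]; eigenvalues λ = 3, 1.
Eigenvectors: (-2,1) for λ=3, (1,0) for λ=1.
From the initial condition, c_1 = 1, c_2 = -3.
q(ln 3) = (1)(3^3)(1) + (-3)(3^1)(0) = 27.

27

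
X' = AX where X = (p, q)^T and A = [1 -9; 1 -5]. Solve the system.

Coefficient matrix A = [[1, -9], [1, -5]].
Characteristic polynomial det(A - λI) = λ^2 + 4λ + 4 = 0.
Single eigenvalue λ = -2 with algebraic multiplicity 2.
Eigenvector v = (3,1); generalized eigenvector w with (A-λI)w=v is (1,0).
General solution: e^(-2t)[C_1·v + C_2·(t·v + w)].

p(t) = 3C_1e^(-2t) + 3C_2te^(-2t) + C_2e^(-2t), q(t) = C_1e^(-2t) + C_2te^(-2t)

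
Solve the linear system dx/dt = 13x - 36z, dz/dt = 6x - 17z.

Coefficient matrix A = [[13, -36], [6, -17]].
Characteristic polynomial det(A - λI) = λ^2 + 4λ - 5 = 0.
Eigenvalues λ = -5, 1.
For λ=-5: (A-λI) row 1 is [18, -36], so an eigenvector is (-2, -1).
For λ=1: (A-λI) row 1 is [12, -36], so an eigenvector is (-3, -1).
General solution: c_1e^(-5t)(-2,-1) + c_2e^(t)(-3,-1).

x(t) = -2c_1e^(-5t) - 3c_2e^(t), z(t) = -c_1e^(-5t) - c_2e^(t)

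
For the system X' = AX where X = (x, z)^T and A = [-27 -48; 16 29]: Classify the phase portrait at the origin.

saddle

A = [[-27,-48],[16,29]]; det(A-λI) = λ^2 - 2λ - 15.
λ = 5, -3: opposite signs.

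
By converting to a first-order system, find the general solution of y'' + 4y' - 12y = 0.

Let x_1 = y, x_2 = y'. Then x_1' = x_2 and x_2' = 12x_1 - 4x_2.
A = [[0,1],[12,-4]]; det(A-λI) = λ^2 + 4λ - 12.
Eigenvalues λ = 2, -6 with eigenvectors (1,2), (1,-6).

y(t) = K_1e^(2t) + K_2e^(-6t)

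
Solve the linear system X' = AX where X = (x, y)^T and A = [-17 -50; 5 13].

Coefficient matrix A = [[-17, -50], [5, 13]].
Characteristic polynomial det(A - λI) = λ^2 + 4λ + 29 = 0.
Eigenvalues λ = -2 ± 5i (complex conjugate pair).
For λ=-2+5i: an eigenvector is (-1,0) - i(3,-1) = (-1 - 3i, 0 + i).
A real fundamental pair from Re and Im of e^((-2+5i)t)v: X_1 = e^(-2t)(cos(5t)·(-1,0) + sin(5t)·(3,-1)), X_2 = e^(-2t)(sin(5t)·(-1,0) - cos(5t)·(3,-1)).
General solution: C_1X_1 + C_2X_2.

x(t) = 3C_1e^(-2t)sin(5t) - C_1e^(-2t)cos(5t) - C_2e^(-2t)sin(5t) - 3C_2e^(-2t)cos(5t), y(t) = -C_1e^(-2t)sin(5t) + C_2e^(-2t)cos(5t)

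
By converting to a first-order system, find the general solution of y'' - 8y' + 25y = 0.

Let x_1 = y, x_2 = y'. Then x_1' = x_2 and x_2' = -25x_1 + 8x_2.
A = [[0,1],[-25,8]]; det(A-λI) = λ^2 - 8λ + 25.
Eigenvalues λ = 4 ± 3i.

y(t) = c_1e^(4t)cos(3t) + c_2e^(4t)sin(3t)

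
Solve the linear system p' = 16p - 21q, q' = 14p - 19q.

p(t) = -c_1e^(-5t) - 3c_2e^(2t), q(t) = -c_1e^(-5t) - 2c_2e^(2t)

Coefficient matrix A = [[16, -21], [14, -19]].
Characteristic polynomial det(A - λI) = λ^2 + 3λ - 10 = 0.
Eigenvalues λ = -5, 2.
For λ=-5: (A-λI) row 1 is [21, -21], so an eigenvector is (-1, -1).
For λ=2: (A-λI) row 1 is [14, -21], so an eigenvector is (-3, -2).
General solution: c_1e^(-5t)(-1,-1) + c_2e^(2t)(-3,-2).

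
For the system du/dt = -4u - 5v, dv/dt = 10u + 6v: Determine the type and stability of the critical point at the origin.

A = [[-4,-5],[10,6]]; det(A-λI) = λ^2 - 2λ + 26.
λ = 1 ± 5i: positive real part.

unstable spiral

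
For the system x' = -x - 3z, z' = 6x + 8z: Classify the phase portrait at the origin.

unstable node

A = [[-1,-3],[6,8]]; det(A-λI) = λ^2 - 7λ + 10.
λ = 2, 5: both positive.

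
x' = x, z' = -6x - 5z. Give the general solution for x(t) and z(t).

x(t) = -C_1e^(t), z(t) = C_1e^(t) + C_2e^(-5t)

Coefficient matrix A = [[1, 0], [-6, -5]].
Characteristic polynomial det(A - λI) = λ^2 + 4λ - 5 = 0.
Eigenvalues λ = 1, -5.
For λ=1: (A-λI) row 2 is [-6, -6], so an eigenvector is (-1, 1).
For λ=-5: (A-λI) row 1 is [6, 0], so an eigenvector is (0, 1).
General solution: C_1e^(t)(-1,1) + C_2e^(-5t)(0,1).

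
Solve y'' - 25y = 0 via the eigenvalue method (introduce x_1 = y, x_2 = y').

Let x_1 = y, x_2 = y'. Then x_1' = x_2 and x_2' = 25x_1.
A = [[0,1],[25,0]]; det(A-λI) = λ^2 - 25.
Eigenvalues λ = 5, -5 with eigenvectors (1,5), (1,-5).

y(t) = c_1e^(5t) + c_2e^(-5t)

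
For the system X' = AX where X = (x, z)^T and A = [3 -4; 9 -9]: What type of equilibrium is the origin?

A = [[3,-4],[9,-9]]; det(A-λI) = λ^2 + 6λ + 9.
repeated λ = -3 with a single eigenvector.

stable improper node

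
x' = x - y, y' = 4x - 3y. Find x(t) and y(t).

Coefficient matrix A = [[1, -1], [4, -3]].
Characteristic polynomial det(A - λI) = λ^2 + 2λ + 1 = 0.
Single eigenvalue λ = -1 with algebraic multiplicity 2.
Eigenvector v = (-1,-2); generalized eigenvector w with (A-λI)w=v is (0,1).
General solution: e^(-t)[K_1·v + K_2·(t·v + w)].

x(t) = -K_1e^(-t) - K_2te^(-t), y(t) = -2K_1e^(-t) - 2K_2te^(-t) + K_2e^(-t)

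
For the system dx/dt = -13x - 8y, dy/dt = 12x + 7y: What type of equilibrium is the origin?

A = [[-13,-8],[12,7]]; det(A-λI) = λ^2 + 6λ + 5.
λ = -5, -1: both negative.

stable node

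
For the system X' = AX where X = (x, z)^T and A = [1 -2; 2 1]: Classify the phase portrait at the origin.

unstable spiral

A = [[1,-2],[2,1]]; det(A-λI) = λ^2 - 2λ + 5.
λ = 1 ± 2i: positive real part.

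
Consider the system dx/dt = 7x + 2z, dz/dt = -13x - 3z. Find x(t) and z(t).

Coefficient matrix A = [[7, 2], [-13, -3]].
Characteristic polynomial det(A - λI) = λ^2 - 4λ + 5 = 0.
Eigenvalues λ = 2 ± i (complex conjugate pair).
For λ=2+i: an eigenvector is (-1,2) - i(-1,3) = (-1 + i, 2 - 3i).
A real fundamental pair from Re and Im of e^((2+i)t)v: X_1 = e^(2t)(cos(t)·(-1,2) + sin(t)·(-1,3)), X_2 = e^(2t)(sin(t)·(-1,2) - cos(t)·(-1,3)).
General solution: K_1X_1 + K_2X_2.

x(t) = -K_1e^(2t)sin(t) - K_1e^(2t)cos(t) - K_2e^(2t)sin(t) + K_2e^(2t)cos(t), z(t) = 3K_1e^(2t)sin(t) + 2K_1e^(2t)cos(t) + 2K_2e^(2t)sin(t) - 3K_2e^(2t)cos(t)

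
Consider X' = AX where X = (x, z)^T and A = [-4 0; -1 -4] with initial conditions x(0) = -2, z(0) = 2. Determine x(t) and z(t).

x(t) = -2e^(-4t), z(t) = 2te^(-4t) + 2e^(-4t)

Coefficient matrix A = [[-4, 0], [-1, -4]].
Characteristic polynomial det(A - λI) = λ^2 + 8λ + 16 = 0.
Single eigenvalue λ = -4 with algebraic multiplicity 2.
Eigenvector v = (0,-1); generalized eigenvector w with (A-λI)w=v is (1,1).
General solution: e^(-4t)[K_1·v + K_2·(t·v + w)].
Applying x(0)=-2, z(0)=2 gives K_1=-4, K_2=-2.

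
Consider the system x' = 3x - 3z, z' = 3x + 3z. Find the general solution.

Coefficient matrix A = [[3, -3], [3, 3]].
Characteristic polynomial det(A - λI) = λ^2 - 6λ + 18 = 0.
Eigenvalues λ = 3 ± 3i (complex conjugate pair).
For λ=3+3i: an eigenvector is (0,-1) - i(1,0) = (0 - i, -1).
A real fundamental pair from Re and Im of e^((3+3i)t)v: X_1 = e^(3t)(cos(3t)·(0,-1) + sin(3t)·(1,0)), X_2 = e^(3t)(sin(3t)·(0,-1) - cos(3t)·(1,0)).
General solution: c_1X_1 + c_2X_2.

x(t) = c_1e^(3t)sin(3t) - c_2e^(3t)cos(3t), z(t) = -c_1e^(3t)cos(3t) - c_2e^(3t)sin(3t)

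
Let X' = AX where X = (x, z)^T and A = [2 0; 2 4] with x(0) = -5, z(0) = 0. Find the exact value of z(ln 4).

A = [[2,0],[2,4]]; eigenvalues λ = 4, 2.
Eigenvectors: (0,1) for λ=4, (-1,1) for λ=2.
From the initial condition, c_1 = -5, c_2 = 5.
z(ln 4) = (-5)(4^4)(1) + (5)(4^2)(1) = -1200.

-1200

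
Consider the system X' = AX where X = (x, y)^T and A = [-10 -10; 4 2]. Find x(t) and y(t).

Coefficient matrix A = [[-10, -10], [4, 2]].
Characteristic polynomial det(A - λI) = λ^2 + 8λ + 20 = 0.
Eigenvalues λ = -4 ± 2i (complex conjugate pair).
For λ=-4+2i: an eigenvector is (1,-1) - i(2,-1) = (1 - 2i, -1 + i).
A real fundamental pair from Re and Im of e^((-4+2i)t)v: X_1 = e^(-4t)(cos(2t)·(1,-1) + sin(2t)·(2,-1)), X_2 = e^(-4t)(sin(2t)·(1,-1) - cos(2t)·(2,-1)).
General solution: c_1X_1 + c_2X_2.

x(t) = 2c_1e^(-4t)sin(2t) + c_1e^(-4t)cos(2t) + c_2e^(-4t)sin(2t) - 2c_2e^(-4t)cos(2t), y(t) = -c_1e^(-4t)sin(2t) - c_1e^(-4t)cos(2t) - c_2e^(-4t)sin(2t) + c_2e^(-4t)cos(2t)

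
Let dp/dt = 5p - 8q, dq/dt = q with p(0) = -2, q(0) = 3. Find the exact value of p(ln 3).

A = [[5,-8],[0,1]]; eigenvalues λ = 5, 1.
Eigenvectors: (1,0) for λ=5, (2,1) for λ=1.
From the initial condition, c_1 = -8, c_2 = 3.
p(ln 3) = (-8)(3^5)(1) + (3)(3^1)(2) = -1926.

-1926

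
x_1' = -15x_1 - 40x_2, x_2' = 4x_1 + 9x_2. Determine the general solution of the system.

Coefficient matrix A = [[-15, -40], [4, 9]].
Characteristic polynomial det(A - λI) = λ^2 + 6λ + 25 = 0.
Eigenvalues λ = -3 ± 4i (complex conjugate pair).
For λ=-3+4i: an eigenvector is (-3,1) - i(-1,0) = (-3 + i, 1).
A real fundamental pair from Re and Im of e^((-3+4i)t)v: X_1 = e^(-3t)(cos(4t)·(-3,1) + sin(4t)·(-1,0)), X_2 = e^(-3t)(sin(4t)·(-3,1) - cos(4t)·(-1,0)).
General solution: C_1X_1 + C_2X_2.

x_1(t) = -C_1e^(-3t)sin(4t) - 3C_1e^(-3t)cos(4t) - 3C_2e^(-3t)sin(4t) + C_2e^(-3t)cos(4t), x_2(t) = C_1e^(-3t)cos(4t) + C_2e^(-3t)sin(4t)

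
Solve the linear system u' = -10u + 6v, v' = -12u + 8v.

u(t) = c_1e^(2t) - c_2e^(-4t), v(t) = 2c_1e^(2t) - c_2e^(-4t)

Coefficient matrix A = [[-10, 6], [-12, 8]].
Characteristic polynomial det(A - λI) = λ^2 + 2λ - 8 = 0.
Eigenvalues λ = 2, -4.
For λ=2: (A-λI) row 1 is [-12, 6], so an eigenvector is (1, 2).
For λ=-4: (A-λI) row 1 is [-6, 6], so an eigenvector is (-1, -1).
General solution: c_1e^(2t)(1,2) + c_2e^(-4t)(-1,-1).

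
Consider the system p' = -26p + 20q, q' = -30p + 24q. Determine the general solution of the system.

p(t) = -2c_1e^(4t) + c_2e^(-6t), q(t) = -3c_1e^(4t) + c_2e^(-6t)

Coefficient matrix A = [[-26, 20], [-30, 24]].
Characteristic polynomial det(A - λI) = λ^2 + 2λ - 24 = 0.
Eigenvalues λ = 4, -6.
For λ=4: (A-λI) row 1 is [-30, 20], so an eigenvector is (-2, -3).
For λ=-6: (A-λI) row 1 is [-20, 20], so an eigenvector is (1, 1).
General solution: c_1e^(4t)(-2,-3) + c_2e^(-6t)(1,1).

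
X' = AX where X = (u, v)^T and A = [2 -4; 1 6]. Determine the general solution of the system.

Coefficient matrix A = [[2, -4], [1, 6]].
Characteristic polynomial det(A - λI) = λ^2 - 8λ + 16 = 0.
Single eigenvalue λ = 4 with algebraic multiplicity 2.
Eigenvector v = (-2,1); generalized eigenvector w with (A-λI)w=v is (-1,1).
General solution: e^(4t)[C_1·v + C_2·(t·v + w)].

u(t) = -2C_1e^(4t) - 2C_2te^(4t) - C_2e^(4t), v(t) = C_1e^(4t) + C_2te^(4t) + C_2e^(4t)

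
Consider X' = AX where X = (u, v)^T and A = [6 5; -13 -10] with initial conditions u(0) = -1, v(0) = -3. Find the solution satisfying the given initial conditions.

u(t) = -23e^(-2t)sin(t) - e^(-2t)cos(t), v(t) = 37e^(-2t)sin(t) - 3e^(-2t)cos(t)

Coefficient matrix A = [[6, 5], [-13, -10]].
Characteristic polynomial det(A - λI) = λ^2 + 4λ + 5 = 0.
Eigenvalues λ = -2 ± i (complex conjugate pair).
For λ=-2+i: an eigenvector is (-1,2) - i(2,-3) = (-1 - 2i, 2 + 3i).
A real fundamental pair from Re and Im of e^((-2+i)t)v: X_1 = e^(-2t)(cos(t)·(-1,2) + sin(t)·(2,-3)), X_2 = e^(-2t)(sin(t)·(-1,2) - cos(t)·(2,-3)).
General solution: K_1X_1 + K_2X_2.
Applying u(0)=-1, v(0)=-3 gives K_1=-9, K_2=5.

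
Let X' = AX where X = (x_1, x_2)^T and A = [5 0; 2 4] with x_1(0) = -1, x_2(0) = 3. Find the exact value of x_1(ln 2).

-32

A = [[5,0],[2,4]]; eigenvalues λ = 4, 5.
Eigenvectors: (0,1) for λ=4, (-1,-2) for λ=5.
From the initial condition, c_1 = 5, c_2 = 1.
x_1(ln 2) = (5)(2^4)(0) + (1)(2^5)(-1) = -32.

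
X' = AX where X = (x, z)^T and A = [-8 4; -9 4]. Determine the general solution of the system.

x(t) = 2C_1e^(-2t) + 2C_2te^(-2t) + C_2e^(-2t), z(t) = 3C_1e^(-2t) + 3C_2te^(-2t) + 2C_2e^(-2t)

Coefficient matrix A = [[-8, 4], [-9, 4]].
Characteristic polynomial det(A - λI) = λ^2 + 4λ + 4 = 0.
Single eigenvalue λ = -2 with algebraic multiplicity 2.
Eigenvector v = (2,3); generalized eigenvector w with (A-λI)w=v is (1,2).
General solution: e^(-2t)[C_1·v + C_2·(t·v + w)].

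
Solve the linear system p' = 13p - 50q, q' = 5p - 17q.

p(t) = -3c_1e^(-2t)sin(5t) - c_1e^(-2t)cos(5t) - c_2e^(-2t)sin(5t) + 3c_2e^(-2t)cos(5t), q(t) = -c_1e^(-2t)sin(5t) + c_2e^(-2t)cos(5t)

Coefficient matrix A = [[13, -50], [5, -17]].
Characteristic polynomial det(A - λI) = λ^2 + 4λ + 29 = 0.
Eigenvalues λ = -2 ± 5i (complex conjugate pair).
For λ=-2+5i: an eigenvector is (-1,0) - i(-3,-1) = (-1 + 3i, 0 + i).
A real fundamental pair from Re and Im of e^((-2+5i)t)v: X_1 = e^(-2t)(cos(5t)·(-1,0) + sin(5t)·(-3,-1)), X_2 = e^(-2t)(sin(5t)·(-1,0) - cos(5t)·(-3,-1)).
General solution: c_1X_1 + c_2X_2.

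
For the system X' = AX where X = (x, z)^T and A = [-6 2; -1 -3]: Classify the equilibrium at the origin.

A = [[-6,2],[-1,-3]]; det(A-λI) = λ^2 + 9λ + 20.
λ = -5, -4: both negative.

stable node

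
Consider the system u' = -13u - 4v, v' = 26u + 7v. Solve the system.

Coefficient matrix A = [[-13, -4], [26, 7]].
Characteristic polynomial det(A - λI) = λ^2 + 6λ + 13 = 0.
Eigenvalues λ = -3 ± 2i (complex conjugate pair).
For λ=-3+2i: an eigenvector is (-1,3) - i(-1,2) = (-1 + i, 3 - 2i).
A real fundamental pair from Re and Im of e^((-3+2i)t)v: X_1 = e^(-3t)(cos(2t)·(-1,3) + sin(2t)·(-1,2)), X_2 = e^(-3t)(sin(2t)·(-1,3) - cos(2t)·(-1,2)).
General solution: K_1X_1 + K_2X_2.

u(t) = -K_1e^(-3t)sin(2t) - K_1e^(-3t)cos(2t) - K_2e^(-3t)sin(2t) + K_2e^(-3t)cos(2t), v(t) = 2K_1e^(-3t)sin(2t) + 3K_1e^(-3t)cos(2t) + 3K_2e^(-3t)sin(2t) - 2K_2e^(-3t)cos(2t)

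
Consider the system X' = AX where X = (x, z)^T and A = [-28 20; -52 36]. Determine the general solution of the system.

Coefficient matrix A = [[-28, 20], [-52, 36]].
Characteristic polynomial det(A - λI) = λ^2 - 8λ + 32 = 0.
Eigenvalues λ = 4 ± 4i (complex conjugate pair).
For λ=4+4i: an eigenvector is (1,2) - i(2,3) = (1 - 2i, 2 - 3i).
A real fundamental pair from Re and Im of e^((4+4i)t)v: X_1 = e^(4t)(cos(4t)·(1,2) + sin(4t)·(2,3)), X_2 = e^(4t)(sin(4t)·(1,2) - cos(4t)·(2,3)).
General solution: c_1X_1 + c_2X_2.

x(t) = 2c_1e^(4t)sin(4t) + c_1e^(4t)cos(4t) + c_2e^(4t)sin(4t) - 2c_2e^(4t)cos(4t), z(t) = 3c_1e^(4t)sin(4t) + 2c_1e^(4t)cos(4t) + 2c_2e^(4t)sin(4t) - 3c_2e^(4t)cos(4t)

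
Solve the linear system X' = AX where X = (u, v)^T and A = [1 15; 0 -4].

u(t) = -K_1e^(t) + 3K_2e^(-4t), v(t) = -K_2e^(-4t)

Coefficient matrix A = [[1, 15], [0, -4]].
Characteristic polynomial det(A - λI) = λ^2 + 3λ - 4 = 0.
Eigenvalues λ = 1, -4.
For λ=1: (A-λI) row 1 is [0, 15], so an eigenvector is (-1, 0).
For λ=-4: (A-λI) row 1 is [5, 15], so an eigenvector is (3, -1).
General solution: K_1e^(t)(-1,0) + K_2e^(-4t)(3,-1).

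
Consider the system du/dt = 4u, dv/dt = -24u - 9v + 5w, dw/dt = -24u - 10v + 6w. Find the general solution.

Coefficient matrix A = [[4, 0, 0], [-24, -9, 5], [-24, -10, 6]].
det(A - λI) = 0 gives eigenvalues λ = -4, 4, 1.
For λ=-4: eigenvector (0,1,1).
For λ=4: eigenvector (1,-3,-3).
For λ=1: eigenvector (0,1,2).
General solution: K_1e^(-4t)(0,1,1) + K_2e^(4t)(1,-3,-3) + K_3e^(t)(0,1,2).

u(t) = K_2e^(4t), v(t) = K_1e^(-4t) - 3K_2e^(4t) + K_3e^(t), w(t) = K_1e^(-4t) - 3K_2e^(4t) + 2K_3e^(t)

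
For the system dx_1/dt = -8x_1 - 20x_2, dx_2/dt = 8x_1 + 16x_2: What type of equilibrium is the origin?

unstable spiral

A = [[-8,-20],[8,16]]; det(A-λI) = λ^2 - 8λ + 32.
λ = 4 ± 4i: positive real part.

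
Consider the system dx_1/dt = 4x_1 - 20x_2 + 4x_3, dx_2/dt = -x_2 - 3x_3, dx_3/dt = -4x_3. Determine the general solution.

Coefficient matrix A = [[4, -20, 4], [0, -1, -3], [0, 0, -4]].
det(A - λI) = 0 gives eigenvalues λ = 4, -4, -1.
For λ=4: eigenvector (1,0,0).
For λ=-4: eigenvector (2,1,1).
For λ=-1: eigenvector (4,1,0).
General solution: C_1e^(4t)(1,0,0) + C_2e^(-4t)(2,1,1) + C_3e^(-t)(4,1,0).

x_1(t) = C_1e^(4t) + 2C_2e^(-4t) + 4C_3e^(-t), x_2(t) = C_2e^(-4t) + C_3e^(-t), x_3(t) = C_2e^(-4t)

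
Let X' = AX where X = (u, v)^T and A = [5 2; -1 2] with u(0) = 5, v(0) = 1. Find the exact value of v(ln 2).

-40

A = [[5,2],[-1,2]]; eigenvalues λ = 3, 4.
Eigenvectors: (-1,1) for λ=3, (-2,1) for λ=4.
From the initial condition, c_1 = 7, c_2 = -6.
v(ln 2) = (7)(2^3)(1) + (-6)(2^4)(1) = -40.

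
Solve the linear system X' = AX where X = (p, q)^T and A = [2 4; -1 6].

p(t) = 2c_1e^(4t) + 2c_2te^(4t) + c_2e^(4t), q(t) = c_1e^(4t) + c_2te^(4t) + c_2e^(4t)

Coefficient matrix A = [[2, 4], [-1, 6]].
Characteristic polynomial det(A - λI) = λ^2 - 8λ + 16 = 0.
Single eigenvalue λ = 4 with algebraic multiplicity 2.
Eigenvector v = (2,1); generalized eigenvector w with (A-λI)w=v is (1,1).
General solution: e^(4t)[c_1·v + c_2·(t·v + w)].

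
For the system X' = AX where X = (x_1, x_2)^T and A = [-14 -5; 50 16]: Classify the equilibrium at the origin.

A = [[-14,-5],[50,16]]; det(A-λI) = λ^2 - 2λ + 26.
λ = 1 ± 5i: positive real part.

unstable spiral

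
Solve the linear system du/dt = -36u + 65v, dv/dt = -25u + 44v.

u(t) = 3C_1e^(4t)sin(5t) - 2C_1e^(4t)cos(5t) - 2C_2e^(4t)sin(5t) - 3C_2e^(4t)cos(5t), v(t) = 2C_1e^(4t)sin(5t) - C_1e^(4t)cos(5t) - C_2e^(4t)sin(5t) - 2C_2e^(4t)cos(5t)

Coefficient matrix A = [[-36, 65], [-25, 44]].
Characteristic polynomial det(A - λI) = λ^2 - 8λ + 41 = 0.
Eigenvalues λ = 4 ± 5i (complex conjugate pair).
For λ=4+5i: an eigenvector is (-2,-1) - i(3,2) = (-2 - 3i, -1 - 2i).
A real fundamental pair from Re and Im of e^((4+5i)t)v: X_1 = e^(4t)(cos(5t)·(-2,-1) + sin(5t)·(3,2)), X_2 = e^(4t)(sin(5t)·(-2,-1) - cos(5t)·(3,2)).
General solution: C_1X_1 + C_2X_2.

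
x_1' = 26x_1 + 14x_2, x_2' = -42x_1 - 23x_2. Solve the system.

Coefficient matrix A = [[26, 14], [-42, -23]].
Characteristic polynomial det(A - λI) = λ^2 - 3λ - 10 = 0.
Eigenvalues λ = 5, -2.
For λ=5: (A-λI) row 1 is [21, 14], so an eigenvector is (2, -3).
For λ=-2: (A-λI) row 1 is [28, 14], so an eigenvector is (-1, 2).
General solution: c_1e^(5t)(2,-3) + c_2e^(-2t)(-1,2).

x_1(t) = 2c_1e^(5t) - c_2e^(-2t), x_2(t) = -3c_1e^(5t) + 2c_2e^(-2t)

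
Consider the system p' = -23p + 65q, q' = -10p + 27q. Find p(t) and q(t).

Coefficient matrix A = [[-23, 65], [-10, 27]].
Characteristic polynomial det(A - λI) = λ^2 - 4λ + 29 = 0.
Eigenvalues λ = 2 ± 5i (complex conjugate pair).
For λ=2+5i: an eigenvector is (2,1) - i(3,1) = (2 - 3i, 1 - i).
A real fundamental pair from Re and Im of e^((2+5i)t)v: X_1 = e^(2t)(cos(5t)·(2,1) + sin(5t)·(3,1)), X_2 = e^(2t)(sin(5t)·(2,1) - cos(5t)·(3,1)).
General solution: K_1X_1 + K_2X_2.

p(t) = 3K_1e^(2t)sin(5t) + 2K_1e^(2t)cos(5t) + 2K_2e^(2t)sin(5t) - 3K_2e^(2t)cos(5t), q(t) = K_1e^(2t)sin(5t) + K_1e^(2t)cos(5t) + K_2e^(2t)sin(5t) - K_2e^(2t)cos(5t)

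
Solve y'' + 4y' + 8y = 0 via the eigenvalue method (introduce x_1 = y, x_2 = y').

Let x_1 = y, x_2 = y'. Then x_1' = x_2 and x_2' = -8x_1 - 4x_2.
A = [[0,1],[-8,-4]]; det(A-λI) = λ^2 + 4λ + 8.
Eigenvalues λ = -2 ± 2i.

y(t) = c_1e^(-2t)cos(2t) + c_2e^(-2t)sin(2t)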